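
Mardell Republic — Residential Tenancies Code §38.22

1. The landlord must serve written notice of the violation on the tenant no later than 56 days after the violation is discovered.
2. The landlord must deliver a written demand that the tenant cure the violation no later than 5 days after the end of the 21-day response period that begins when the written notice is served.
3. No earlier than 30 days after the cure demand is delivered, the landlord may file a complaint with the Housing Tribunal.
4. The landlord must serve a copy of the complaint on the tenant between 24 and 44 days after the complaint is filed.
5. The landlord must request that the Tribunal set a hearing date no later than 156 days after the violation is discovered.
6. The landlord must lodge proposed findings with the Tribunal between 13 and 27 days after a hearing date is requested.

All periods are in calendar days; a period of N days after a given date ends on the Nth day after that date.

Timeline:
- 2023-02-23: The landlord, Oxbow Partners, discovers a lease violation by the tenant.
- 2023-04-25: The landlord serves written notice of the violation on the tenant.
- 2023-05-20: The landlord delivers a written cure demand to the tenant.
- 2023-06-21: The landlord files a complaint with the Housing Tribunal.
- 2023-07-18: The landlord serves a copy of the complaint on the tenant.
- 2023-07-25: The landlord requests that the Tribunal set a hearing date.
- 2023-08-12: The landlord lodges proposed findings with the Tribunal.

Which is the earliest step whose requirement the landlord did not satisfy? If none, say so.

Step 1: 56 days after 2023-02-23 (when the violation is discovered) is 2023-04-20; 2023-04-25 misses that deadline by 5 days.

Step 1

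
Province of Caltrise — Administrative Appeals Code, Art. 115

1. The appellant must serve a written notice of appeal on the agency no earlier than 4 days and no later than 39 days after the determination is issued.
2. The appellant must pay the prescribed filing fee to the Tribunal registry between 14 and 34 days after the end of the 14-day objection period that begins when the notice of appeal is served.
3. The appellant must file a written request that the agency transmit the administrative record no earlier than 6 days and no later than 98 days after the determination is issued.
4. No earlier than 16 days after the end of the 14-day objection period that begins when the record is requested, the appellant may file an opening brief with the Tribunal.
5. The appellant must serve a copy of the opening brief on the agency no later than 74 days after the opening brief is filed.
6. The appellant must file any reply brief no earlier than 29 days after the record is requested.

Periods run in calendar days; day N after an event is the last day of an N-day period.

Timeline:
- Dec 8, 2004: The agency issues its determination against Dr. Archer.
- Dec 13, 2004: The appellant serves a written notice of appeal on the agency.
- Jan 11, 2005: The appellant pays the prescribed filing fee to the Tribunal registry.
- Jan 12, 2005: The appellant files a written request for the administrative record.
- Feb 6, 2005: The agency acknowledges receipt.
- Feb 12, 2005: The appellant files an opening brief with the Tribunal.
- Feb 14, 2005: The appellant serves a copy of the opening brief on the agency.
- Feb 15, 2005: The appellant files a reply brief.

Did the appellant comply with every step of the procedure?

(1) the permitted window runs from Dec 8, 2004 + 4 = Dec 12, 2004 to Dec 8, 2004 + 39 = Jan 16, 2005; done Dec 13, 2004, which is between those dates.
(2) the permitted window runs from Dec 27, 2004 + 14 = Jan 10, 2005 to Dec 27, 2004 + 34 = Jan 30, 2005; done Jan 11, 2005 — within the window.
(3) the permitted window runs from Dec 8, 2004 + 6 = Dec 14, 2004 to Dec 8, 2004 + 98 = Mar 16, 2005; Jan 12, 2005 falls inside that range.
(4) permitted from Jan 26, 2005 + 16 days = Feb 11, 2005 onward; done Feb 12, 2005, after the minimum wait.
(5) due by Feb 12, 2005 + 74 days = Apr 27, 2005; done Feb 14, 2005 — timely.
(6) permitted from Jan 12, 2005 + 29 days = Feb 10, 2005 onward; done Feb 15, 2005 — permitted.

Yes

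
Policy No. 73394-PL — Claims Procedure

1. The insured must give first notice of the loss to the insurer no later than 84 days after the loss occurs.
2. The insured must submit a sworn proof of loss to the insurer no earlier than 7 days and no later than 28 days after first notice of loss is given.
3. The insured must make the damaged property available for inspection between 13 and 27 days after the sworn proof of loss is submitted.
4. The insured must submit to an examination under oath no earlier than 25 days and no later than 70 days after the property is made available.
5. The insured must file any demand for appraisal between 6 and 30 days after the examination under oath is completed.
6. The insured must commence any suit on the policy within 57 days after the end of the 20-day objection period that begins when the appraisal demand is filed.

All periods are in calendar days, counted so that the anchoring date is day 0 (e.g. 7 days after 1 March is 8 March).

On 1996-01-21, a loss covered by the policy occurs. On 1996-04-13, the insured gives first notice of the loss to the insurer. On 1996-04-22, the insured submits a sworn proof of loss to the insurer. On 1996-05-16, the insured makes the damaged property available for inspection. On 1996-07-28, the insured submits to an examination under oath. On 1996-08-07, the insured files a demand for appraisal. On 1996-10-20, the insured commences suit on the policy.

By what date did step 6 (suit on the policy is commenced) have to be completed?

1996-10-23

The appraisal demand is filed on 1996-08-07; the 20-day objection period therefore ends 1996-08-27, and step 6 runs from that date. 57 days after 1996-08-27 is 1996-10-23.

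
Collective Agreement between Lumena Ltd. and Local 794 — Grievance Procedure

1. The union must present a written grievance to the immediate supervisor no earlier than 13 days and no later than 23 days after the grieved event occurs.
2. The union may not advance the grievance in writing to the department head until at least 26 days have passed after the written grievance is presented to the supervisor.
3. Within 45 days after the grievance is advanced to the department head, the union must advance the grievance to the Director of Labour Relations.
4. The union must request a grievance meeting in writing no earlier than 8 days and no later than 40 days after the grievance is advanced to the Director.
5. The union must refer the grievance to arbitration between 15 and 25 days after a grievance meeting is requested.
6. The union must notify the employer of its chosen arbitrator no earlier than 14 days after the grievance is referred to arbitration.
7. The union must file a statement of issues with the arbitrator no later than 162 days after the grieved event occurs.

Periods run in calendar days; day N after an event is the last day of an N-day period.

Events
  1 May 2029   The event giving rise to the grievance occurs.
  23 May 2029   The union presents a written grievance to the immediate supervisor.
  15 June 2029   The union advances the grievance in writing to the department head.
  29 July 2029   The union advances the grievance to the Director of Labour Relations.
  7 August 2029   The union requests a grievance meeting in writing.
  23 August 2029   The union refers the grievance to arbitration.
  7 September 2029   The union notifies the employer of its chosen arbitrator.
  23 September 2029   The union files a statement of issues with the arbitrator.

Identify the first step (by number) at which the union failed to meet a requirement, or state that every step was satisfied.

Step 2

(1) the permitted window runs from 1 May 2029 + 13 = 14 May 2029 to 1 May 2029 + 23 = 24 May 2029; done 23 May 2029 — within the window.
(2) permitted from 23 May 2029 + 26 days = 18 June 2029 onward; acted on 15 June 2029, 3 days prematurely.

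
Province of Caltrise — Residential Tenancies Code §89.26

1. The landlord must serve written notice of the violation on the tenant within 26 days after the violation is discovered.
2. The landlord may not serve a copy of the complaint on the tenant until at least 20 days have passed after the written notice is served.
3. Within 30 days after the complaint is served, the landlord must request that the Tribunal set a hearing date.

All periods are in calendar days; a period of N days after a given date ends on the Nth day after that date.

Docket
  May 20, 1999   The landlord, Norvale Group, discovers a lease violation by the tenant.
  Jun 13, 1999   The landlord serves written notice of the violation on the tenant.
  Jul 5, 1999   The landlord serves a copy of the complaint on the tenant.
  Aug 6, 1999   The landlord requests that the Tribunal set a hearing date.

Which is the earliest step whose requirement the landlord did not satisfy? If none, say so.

(1) due by May 20, 1999 + 26 days = Jun 15, 1999; completed Jun 13, 1999, before the deadline.
(2) permitted from Jun 13, 1999 + 20 days = Jul 3, 1999 onward; done Jul 5, 1999 — permitted.
(3) due by Jul 5, 1999 + 30 days = Aug 4, 1999; done Aug 6, 1999 — 2 days late.

Step 3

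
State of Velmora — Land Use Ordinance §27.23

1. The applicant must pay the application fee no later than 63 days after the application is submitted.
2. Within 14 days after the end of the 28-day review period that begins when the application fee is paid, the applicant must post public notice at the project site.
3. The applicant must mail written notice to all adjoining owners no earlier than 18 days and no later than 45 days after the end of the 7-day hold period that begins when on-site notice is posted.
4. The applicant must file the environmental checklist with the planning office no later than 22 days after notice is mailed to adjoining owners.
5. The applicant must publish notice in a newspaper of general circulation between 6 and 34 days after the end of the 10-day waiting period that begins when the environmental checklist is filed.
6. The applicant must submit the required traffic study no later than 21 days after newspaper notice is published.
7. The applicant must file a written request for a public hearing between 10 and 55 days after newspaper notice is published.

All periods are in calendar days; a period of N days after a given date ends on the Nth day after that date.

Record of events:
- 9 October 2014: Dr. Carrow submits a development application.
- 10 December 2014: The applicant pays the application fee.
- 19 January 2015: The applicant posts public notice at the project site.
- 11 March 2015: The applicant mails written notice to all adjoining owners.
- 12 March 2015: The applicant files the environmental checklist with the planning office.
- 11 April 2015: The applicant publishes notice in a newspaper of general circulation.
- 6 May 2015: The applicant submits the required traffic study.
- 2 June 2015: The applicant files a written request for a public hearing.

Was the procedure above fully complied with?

Step 1 — counting 63 days from 9 October 2014 (when the application is submitted) gives a deadline of 11 December 2014; done 10 December 2014 — timely.
Step 2 — counting 14 days from 7 January 2015 (end of the 28-day review period, which began when the application fee is paid on 10 December 2014) gives a deadline of 21 January 2015; done 19 January 2015 — timely.
Step 3 — 18 and 45 days from 26 January 2015 (end of the 7-day hold period, which began when on-site notice is posted on 19 January 2015) are 13 February 2015 and 12 March 2015 respectively; 11 March 2015 falls inside that range.
Step 4 — counting 22 days from 11 March 2015 (when notice is mailed to adjoining owners) gives a deadline of 2 April 2015; done 12 March 2015 — timely.
Step 5 — 6 and 34 days from 22 March 2015 (end of the 10-day waiting period, which began when the environmental checklist is filed on 12 March 2015) are 28 March 2015 and 25 April 2015 respectively; done 11 April 2015 — within the window.
Step 6 — counting 21 days from 11 April 2015 (when newspaper notice is published) gives a deadline of 2 May 2015; 6 May 2015 misses that deadline by 4 days.

No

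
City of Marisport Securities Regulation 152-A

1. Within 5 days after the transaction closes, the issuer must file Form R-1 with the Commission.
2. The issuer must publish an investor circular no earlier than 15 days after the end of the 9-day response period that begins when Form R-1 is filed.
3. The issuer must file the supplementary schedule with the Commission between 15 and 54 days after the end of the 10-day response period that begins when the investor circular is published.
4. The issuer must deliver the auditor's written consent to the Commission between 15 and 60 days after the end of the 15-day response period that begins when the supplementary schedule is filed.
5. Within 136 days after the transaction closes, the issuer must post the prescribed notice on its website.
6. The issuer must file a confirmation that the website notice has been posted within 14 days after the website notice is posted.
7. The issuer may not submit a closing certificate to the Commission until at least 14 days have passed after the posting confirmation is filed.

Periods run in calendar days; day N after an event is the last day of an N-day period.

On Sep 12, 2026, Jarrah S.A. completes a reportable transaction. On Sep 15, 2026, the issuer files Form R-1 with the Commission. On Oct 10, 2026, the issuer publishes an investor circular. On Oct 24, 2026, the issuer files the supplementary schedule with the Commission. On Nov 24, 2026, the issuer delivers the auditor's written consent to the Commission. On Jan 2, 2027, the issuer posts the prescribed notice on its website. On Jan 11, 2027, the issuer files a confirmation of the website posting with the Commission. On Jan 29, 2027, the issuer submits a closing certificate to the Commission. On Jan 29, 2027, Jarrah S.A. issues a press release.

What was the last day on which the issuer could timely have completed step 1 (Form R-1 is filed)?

Sep 17, 2026

Step 1 runs from Sep 12, 2026, when the transaction closes. 5 days after Sep 12, 2026 is Sep 17, 2026.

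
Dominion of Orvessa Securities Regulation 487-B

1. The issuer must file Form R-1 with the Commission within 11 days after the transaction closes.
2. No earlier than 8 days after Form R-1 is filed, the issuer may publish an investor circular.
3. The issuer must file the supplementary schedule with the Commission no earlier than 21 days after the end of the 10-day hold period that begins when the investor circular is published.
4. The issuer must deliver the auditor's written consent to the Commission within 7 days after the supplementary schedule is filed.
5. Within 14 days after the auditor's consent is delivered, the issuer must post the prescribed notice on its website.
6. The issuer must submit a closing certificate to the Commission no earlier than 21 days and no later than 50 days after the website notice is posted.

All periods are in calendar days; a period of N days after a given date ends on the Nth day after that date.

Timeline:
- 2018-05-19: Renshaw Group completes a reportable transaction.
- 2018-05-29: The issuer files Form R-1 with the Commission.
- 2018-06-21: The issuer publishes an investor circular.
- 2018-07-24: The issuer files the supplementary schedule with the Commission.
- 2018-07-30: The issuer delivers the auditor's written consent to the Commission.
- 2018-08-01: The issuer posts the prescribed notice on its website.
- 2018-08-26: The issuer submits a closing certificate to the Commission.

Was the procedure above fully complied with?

(1) due by 2018-05-19 + 11 days = 2018-05-30; done 2018-05-29 — timely.
(2) permitted from 2018-05-29 + 8 days = 2018-06-06 onward; 2018-06-21 is on or after that date.
(3) permitted from 2018-07-01 + 21 days = 2018-07-22 onward; done 2018-07-24 — permitted.
(4) due by 2018-07-24 + 7 days = 2018-07-31; 2018-07-30 is within that limit.
(5) due by 2018-07-30 + 14 days = 2018-08-13; 2018-08-01 is within that limit.
(6) the permitted window runs from 2018-08-01 + 21 = 2018-08-22 to 2018-08-01 + 50 = 2018-09-20; 2018-08-26 falls inside that range.

Yes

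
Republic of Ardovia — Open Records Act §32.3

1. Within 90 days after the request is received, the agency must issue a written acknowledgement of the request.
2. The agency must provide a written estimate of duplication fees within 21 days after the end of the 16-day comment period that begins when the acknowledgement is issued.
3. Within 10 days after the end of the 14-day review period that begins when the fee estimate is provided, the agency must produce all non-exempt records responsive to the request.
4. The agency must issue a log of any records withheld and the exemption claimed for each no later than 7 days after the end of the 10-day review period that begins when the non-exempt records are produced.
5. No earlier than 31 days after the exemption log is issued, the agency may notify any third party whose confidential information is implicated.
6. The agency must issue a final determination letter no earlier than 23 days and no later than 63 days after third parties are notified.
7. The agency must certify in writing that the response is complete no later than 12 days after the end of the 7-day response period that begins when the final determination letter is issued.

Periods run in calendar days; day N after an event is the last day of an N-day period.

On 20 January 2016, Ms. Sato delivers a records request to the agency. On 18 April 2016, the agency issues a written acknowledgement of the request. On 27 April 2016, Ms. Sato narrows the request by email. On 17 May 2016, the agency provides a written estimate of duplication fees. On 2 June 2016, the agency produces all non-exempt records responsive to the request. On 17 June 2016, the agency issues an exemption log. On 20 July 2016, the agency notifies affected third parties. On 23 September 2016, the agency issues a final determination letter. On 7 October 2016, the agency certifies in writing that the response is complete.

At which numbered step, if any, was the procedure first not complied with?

Step 6

(1) due by 20 January 2016 + 90 days = 19 April 2016; completed 18 April 2016, before the deadline.
(2) due by 4 May 2016 + 21 days = 25 May 2016; completed 17 May 2016, before the deadline.
(3) due by 31 May 2016 + 10 days = 10 June 2016; done 2 June 2016 — timely.
(4) due by 12 June 2016 + 7 days = 19 June 2016; done 17 June 2016 — timely.
(5) permitted from 17 June 2016 + 31 days = 18 July 2016 onward; done 20 July 2016, after the minimum wait.
(6) the permitted window runs from 20 July 2016 + 23 = 12 August 2016 to 20 July 2016 + 63 = 21 September 2016; 23 September 2016 is 2 days past the end of the window.
That is the first point of non-compliance.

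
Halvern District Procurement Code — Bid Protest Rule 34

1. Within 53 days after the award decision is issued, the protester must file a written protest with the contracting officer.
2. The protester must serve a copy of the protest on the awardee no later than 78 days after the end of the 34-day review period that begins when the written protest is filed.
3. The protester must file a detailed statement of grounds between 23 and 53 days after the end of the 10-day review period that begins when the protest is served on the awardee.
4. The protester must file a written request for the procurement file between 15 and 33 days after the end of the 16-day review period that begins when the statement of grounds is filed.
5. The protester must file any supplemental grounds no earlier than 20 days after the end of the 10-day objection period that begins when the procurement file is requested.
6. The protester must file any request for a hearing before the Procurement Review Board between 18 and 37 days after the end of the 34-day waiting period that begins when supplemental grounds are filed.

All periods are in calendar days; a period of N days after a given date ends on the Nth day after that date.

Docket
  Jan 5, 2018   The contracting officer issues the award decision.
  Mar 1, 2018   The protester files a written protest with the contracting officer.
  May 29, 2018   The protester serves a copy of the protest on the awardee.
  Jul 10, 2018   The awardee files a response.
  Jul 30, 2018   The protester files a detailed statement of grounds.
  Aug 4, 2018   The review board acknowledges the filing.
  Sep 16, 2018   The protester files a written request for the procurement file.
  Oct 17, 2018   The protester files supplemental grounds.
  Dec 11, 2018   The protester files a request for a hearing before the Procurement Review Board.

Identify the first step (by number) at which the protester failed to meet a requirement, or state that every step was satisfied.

(1) due by Jan 5, 2018 + 53 days = Feb 27, 2018; Mar 1, 2018 misses that deadline by 2 days.

Step 1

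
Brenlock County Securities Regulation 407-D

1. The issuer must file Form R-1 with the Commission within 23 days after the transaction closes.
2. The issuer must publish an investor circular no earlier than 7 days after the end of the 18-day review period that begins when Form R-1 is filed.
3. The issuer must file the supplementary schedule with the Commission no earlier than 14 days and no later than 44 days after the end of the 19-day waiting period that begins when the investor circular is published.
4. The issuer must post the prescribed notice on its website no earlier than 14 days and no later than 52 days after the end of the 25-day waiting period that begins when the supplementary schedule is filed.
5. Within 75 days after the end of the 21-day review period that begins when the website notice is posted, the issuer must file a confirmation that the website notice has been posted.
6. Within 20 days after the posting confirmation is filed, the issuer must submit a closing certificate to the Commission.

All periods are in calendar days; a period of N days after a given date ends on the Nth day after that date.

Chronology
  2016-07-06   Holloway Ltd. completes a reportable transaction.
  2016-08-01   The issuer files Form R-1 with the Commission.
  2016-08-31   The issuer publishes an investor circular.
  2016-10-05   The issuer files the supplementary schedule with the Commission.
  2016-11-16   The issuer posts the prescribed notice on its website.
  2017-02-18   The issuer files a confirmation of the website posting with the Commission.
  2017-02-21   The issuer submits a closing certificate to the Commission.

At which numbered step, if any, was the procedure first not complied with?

Step 1

Step 1 — counting 23 days from 2016-07-06 (when the transaction closes) gives a deadline of 2016-07-29; done 2016-08-01 — 3 days late.
That is the first point of non-compliance.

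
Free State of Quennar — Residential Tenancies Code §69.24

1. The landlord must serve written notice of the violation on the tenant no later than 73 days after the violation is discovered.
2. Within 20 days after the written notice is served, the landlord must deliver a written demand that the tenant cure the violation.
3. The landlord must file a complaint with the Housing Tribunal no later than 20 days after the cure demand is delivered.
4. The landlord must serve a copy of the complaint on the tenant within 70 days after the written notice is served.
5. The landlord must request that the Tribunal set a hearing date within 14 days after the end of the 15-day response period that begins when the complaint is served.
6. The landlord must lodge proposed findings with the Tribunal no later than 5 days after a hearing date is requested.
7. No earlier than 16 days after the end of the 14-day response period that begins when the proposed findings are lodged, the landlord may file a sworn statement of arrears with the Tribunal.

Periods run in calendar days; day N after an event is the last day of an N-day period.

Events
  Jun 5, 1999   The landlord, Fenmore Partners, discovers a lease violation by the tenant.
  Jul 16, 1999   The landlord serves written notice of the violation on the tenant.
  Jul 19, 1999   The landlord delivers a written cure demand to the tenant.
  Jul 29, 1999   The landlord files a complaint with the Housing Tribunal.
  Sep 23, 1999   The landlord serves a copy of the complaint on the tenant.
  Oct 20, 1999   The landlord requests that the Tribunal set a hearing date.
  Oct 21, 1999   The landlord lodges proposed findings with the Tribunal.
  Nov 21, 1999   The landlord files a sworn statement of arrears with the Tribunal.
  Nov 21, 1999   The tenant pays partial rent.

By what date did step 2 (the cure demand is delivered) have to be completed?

Step 2 runs from Jul 16, 1999, when the written notice is served. 20 days after Jul 16, 1999 is Aug 5, 1999.

Aug 5, 1999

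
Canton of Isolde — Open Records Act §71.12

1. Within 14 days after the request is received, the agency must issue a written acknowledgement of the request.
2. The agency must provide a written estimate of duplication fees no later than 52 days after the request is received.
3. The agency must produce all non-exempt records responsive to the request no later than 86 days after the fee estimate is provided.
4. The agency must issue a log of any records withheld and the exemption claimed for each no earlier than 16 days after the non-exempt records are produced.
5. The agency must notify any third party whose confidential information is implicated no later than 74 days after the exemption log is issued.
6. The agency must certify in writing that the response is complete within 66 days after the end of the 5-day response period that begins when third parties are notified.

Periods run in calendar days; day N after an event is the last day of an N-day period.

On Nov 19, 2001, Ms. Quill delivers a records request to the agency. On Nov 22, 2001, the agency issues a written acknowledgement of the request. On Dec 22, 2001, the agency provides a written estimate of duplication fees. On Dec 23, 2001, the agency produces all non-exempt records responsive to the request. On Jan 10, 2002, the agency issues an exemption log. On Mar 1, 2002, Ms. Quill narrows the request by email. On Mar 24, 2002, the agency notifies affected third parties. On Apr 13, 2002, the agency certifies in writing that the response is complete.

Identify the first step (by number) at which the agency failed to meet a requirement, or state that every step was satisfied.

(1) due by Nov 19, 2001 + 14 days = Dec 3, 2001; completed Nov 22, 2001, before the deadline.
(2) due by Nov 19, 2001 + 52 days = Jan 10, 2002; Dec 22, 2001 is within that limit.
(3) due by Dec 22, 2001 + 86 days = Mar 18, 2002; Dec 23, 2001 is within that limit.
(4) permitted from Dec 23, 2001 + 16 days = Jan 8, 2002 onward; Jan 10, 2002 is on or after that date.
(5) due by Jan 10, 2002 + 74 days = Mar 25, 2002; completed Mar 24, 2002, before the deadline.
(6) due by Mar 29, 2002 + 66 days = Jun 3, 2002; done Apr 13, 2002 — timely.

None — every step was satisfied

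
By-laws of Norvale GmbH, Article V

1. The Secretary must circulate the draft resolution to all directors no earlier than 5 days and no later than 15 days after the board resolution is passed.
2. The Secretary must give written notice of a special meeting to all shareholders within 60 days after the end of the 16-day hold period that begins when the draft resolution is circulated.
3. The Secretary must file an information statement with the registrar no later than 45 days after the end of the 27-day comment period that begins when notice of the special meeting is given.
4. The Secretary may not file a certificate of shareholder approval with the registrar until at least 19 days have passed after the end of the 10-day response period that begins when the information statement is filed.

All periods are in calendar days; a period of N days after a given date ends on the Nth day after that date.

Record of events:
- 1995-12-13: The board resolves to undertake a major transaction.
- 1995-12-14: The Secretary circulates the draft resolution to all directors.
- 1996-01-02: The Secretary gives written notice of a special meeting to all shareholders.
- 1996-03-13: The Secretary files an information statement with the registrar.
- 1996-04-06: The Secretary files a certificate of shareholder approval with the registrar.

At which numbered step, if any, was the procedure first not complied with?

Step 1: the window is 5–15 days after 1995-12-13 (when the board resolution is passed), so 1995-12-18 through 1995-12-28; 1995-12-14 is 4 days too early.
Later steps need not be reached.

Step 1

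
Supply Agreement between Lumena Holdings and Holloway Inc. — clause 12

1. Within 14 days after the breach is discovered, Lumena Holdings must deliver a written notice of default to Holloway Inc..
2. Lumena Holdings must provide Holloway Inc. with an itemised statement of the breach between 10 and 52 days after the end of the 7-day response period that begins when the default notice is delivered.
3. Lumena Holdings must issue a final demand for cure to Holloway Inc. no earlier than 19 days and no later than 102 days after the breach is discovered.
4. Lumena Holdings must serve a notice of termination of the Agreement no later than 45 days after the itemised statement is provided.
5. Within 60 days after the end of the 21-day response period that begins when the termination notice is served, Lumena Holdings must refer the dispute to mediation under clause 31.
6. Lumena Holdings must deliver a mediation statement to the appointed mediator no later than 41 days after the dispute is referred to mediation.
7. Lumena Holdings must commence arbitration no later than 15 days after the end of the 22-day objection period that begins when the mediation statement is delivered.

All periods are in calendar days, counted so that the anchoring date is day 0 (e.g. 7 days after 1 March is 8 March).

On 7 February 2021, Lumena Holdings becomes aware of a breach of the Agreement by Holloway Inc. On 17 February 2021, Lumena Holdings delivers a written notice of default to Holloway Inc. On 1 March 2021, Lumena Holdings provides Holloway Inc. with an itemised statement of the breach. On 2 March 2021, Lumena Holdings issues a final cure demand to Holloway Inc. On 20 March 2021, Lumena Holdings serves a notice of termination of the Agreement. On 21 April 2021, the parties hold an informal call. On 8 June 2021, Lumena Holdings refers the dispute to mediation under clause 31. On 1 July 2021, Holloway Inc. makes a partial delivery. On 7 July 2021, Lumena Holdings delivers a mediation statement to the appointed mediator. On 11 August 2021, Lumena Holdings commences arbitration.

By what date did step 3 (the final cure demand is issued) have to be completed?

20 May 2021

Step 3 runs from 7 February 2021, when the breach is discovered. The window is 19–102 days after 7 February 2021; it closes on 20 May 2021.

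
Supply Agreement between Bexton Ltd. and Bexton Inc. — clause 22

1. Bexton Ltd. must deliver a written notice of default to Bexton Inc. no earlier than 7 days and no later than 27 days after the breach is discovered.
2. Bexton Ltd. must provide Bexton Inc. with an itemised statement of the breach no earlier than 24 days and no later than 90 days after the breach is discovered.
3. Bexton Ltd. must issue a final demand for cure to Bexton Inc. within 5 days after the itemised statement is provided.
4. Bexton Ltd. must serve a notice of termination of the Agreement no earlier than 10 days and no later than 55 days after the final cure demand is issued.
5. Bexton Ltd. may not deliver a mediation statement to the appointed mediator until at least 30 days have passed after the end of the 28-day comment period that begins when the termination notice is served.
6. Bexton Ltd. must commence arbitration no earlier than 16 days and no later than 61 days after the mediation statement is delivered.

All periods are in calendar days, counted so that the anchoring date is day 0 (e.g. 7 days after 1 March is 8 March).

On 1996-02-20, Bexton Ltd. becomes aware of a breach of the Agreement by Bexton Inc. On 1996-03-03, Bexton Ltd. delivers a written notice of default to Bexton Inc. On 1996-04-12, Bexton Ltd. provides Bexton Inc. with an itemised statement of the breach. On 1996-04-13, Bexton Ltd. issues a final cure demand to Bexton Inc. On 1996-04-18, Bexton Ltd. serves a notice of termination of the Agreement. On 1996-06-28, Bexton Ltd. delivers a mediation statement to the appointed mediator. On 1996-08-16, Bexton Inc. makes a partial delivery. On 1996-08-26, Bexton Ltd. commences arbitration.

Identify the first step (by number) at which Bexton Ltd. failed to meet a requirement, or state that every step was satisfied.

Step 4

(1) the permitted window runs from 1996-02-20 + 7 = 1996-02-27 to 1996-02-20 + 27 = 1996-03-18; 1996-03-03 falls inside that range.
(2) the permitted window runs from 1996-02-20 + 24 = 1996-03-15 to 1996-02-20 + 90 = 1996-05-20; done 1996-04-12 — within the window.
(3) due by 1996-04-12 + 5 days = 1996-04-17; done 1996-04-13 — timely.
(4) the permitted window runs from 1996-04-13 + 10 = 1996-04-23 to 1996-04-13 + 55 = 1996-06-07; done 1996-04-18 — 5 days before the window opened.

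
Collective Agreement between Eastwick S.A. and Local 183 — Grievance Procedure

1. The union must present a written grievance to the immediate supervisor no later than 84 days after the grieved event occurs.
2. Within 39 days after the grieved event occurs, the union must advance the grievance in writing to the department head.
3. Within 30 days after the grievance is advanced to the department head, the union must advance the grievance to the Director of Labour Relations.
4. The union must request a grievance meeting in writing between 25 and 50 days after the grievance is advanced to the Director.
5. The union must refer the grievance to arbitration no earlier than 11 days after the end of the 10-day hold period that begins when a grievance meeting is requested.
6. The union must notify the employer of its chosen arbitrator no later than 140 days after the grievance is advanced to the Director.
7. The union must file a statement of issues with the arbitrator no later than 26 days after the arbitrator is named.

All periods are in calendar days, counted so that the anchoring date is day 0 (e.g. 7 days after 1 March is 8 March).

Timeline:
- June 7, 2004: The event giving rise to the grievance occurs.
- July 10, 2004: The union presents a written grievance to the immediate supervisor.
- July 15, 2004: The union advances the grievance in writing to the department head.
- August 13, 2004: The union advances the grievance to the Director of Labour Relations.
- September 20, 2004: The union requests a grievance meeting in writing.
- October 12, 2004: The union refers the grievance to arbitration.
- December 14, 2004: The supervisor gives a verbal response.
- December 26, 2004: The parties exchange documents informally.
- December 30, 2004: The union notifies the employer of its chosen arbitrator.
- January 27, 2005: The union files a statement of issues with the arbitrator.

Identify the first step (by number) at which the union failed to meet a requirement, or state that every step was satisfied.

Step 1: 84 days after June 7, 2004 (when the grieved event occurs) is August 30, 2004; July 10, 2004 is within that limit.
Step 2: 39 days after June 7, 2004 (when the grieved event occurs) is July 16, 2004; completed July 15, 2004, before the deadline.
Step 3: 30 days after July 15, 2004 (when the grievance is advanced to the department head) is August 14, 2004; August 13, 2004 is within that limit.
Step 4: the window is 25–50 days after August 13, 2004 (when the grievance is advanced to the Director), so September 7, 2004 through October 2, 2004; September 20, 2004 falls inside that range.
Step 5: the earliest permitted date is 11 days after September 30, 2004 (end of the 10-day hold period, which began when a grievance meeting is requested on September 20, 2004), i.e. October 11, 2004; October 12, 2004 is on or after that date.
Step 6: 140 days after August 13, 2004 (when the grievance is advanced to the Director) is December 31, 2004; completed December 30, 2004, before the deadline.
Step 7: 26 days after December 30, 2004 (when the arbitrator is named) is January 25, 2005; not done until January 27, 2005, 2 days after the deadline.
The analysis stops there.

Step 7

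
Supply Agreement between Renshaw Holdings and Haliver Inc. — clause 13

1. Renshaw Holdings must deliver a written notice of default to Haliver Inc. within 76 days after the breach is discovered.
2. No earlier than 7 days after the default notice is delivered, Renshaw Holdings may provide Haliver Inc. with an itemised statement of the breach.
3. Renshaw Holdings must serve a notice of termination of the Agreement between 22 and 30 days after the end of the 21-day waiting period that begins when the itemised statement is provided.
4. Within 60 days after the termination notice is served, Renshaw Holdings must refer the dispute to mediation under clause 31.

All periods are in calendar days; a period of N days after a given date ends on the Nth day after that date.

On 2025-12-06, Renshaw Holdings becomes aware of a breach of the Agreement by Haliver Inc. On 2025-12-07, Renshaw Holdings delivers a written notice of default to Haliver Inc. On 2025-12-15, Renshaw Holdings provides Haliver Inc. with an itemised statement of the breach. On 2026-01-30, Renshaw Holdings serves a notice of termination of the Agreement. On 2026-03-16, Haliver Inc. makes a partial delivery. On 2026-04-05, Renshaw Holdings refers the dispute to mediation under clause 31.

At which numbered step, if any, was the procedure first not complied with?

Step 1: 76 days after 2025-12-06 (when the breach is discovered) is 2026-02-20; 2025-12-07 is within that limit.
Step 2: the earliest permitted date is 7 days after 2025-12-07 (when the default notice is delivered), i.e. 2025-12-14; done 2025-12-15 — permitted.
Step 3: the window is 22–30 days after 2026-01-05 (end of the 21-day waiting period, which began when the itemised statement is provided on 2025-12-15), so 2026-01-27 through 2026-02-04; 2026-01-30 falls inside that range.
Step 4: 60 days after 2026-01-30 (when the termination notice is served) is 2026-03-31; not done until 2026-04-05, 5 days after the deadline.
No need to go further; step 4 was not satisfied.

Step 4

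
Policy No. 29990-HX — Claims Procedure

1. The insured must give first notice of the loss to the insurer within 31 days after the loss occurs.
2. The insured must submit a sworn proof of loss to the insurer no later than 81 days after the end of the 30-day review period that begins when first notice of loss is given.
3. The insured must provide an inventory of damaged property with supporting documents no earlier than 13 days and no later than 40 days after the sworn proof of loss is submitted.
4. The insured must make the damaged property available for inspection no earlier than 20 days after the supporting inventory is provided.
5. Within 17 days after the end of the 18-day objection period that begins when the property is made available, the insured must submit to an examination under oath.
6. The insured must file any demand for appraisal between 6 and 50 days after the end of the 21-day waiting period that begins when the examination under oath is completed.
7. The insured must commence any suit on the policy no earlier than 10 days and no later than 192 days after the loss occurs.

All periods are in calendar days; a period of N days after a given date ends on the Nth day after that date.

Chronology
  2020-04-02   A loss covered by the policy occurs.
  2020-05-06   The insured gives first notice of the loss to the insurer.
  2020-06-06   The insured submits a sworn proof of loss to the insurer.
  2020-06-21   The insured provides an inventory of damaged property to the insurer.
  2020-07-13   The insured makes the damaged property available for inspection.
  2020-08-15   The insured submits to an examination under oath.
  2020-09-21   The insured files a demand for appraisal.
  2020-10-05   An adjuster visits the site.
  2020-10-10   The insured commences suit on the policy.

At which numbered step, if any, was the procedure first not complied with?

Step 1

Step 1: 31 days after 2020-04-02 (when the loss occurs) is 2020-05-03; not done until 2020-05-06, 3 days after the deadline.
That is the first point of non-compliance.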